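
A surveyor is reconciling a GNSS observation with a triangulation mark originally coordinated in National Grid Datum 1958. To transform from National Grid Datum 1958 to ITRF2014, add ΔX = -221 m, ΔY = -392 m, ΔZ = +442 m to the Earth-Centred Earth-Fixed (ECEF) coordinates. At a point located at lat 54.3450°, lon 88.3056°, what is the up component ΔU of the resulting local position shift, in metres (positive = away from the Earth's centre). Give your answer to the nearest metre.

ΔU = 127 m

The local up (radial) axis is (cos φ cos λ, cos φ sin λ, sin φ), giving ΔU = -3.809 − 228.398 + 359.143 = 126.94 m.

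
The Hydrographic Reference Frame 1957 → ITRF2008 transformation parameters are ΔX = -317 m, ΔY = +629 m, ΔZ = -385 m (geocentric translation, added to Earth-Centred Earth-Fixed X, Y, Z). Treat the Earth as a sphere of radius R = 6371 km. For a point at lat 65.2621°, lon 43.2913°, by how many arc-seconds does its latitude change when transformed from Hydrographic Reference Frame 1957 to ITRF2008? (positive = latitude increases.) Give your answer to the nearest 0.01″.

sin φ = 0.908232, cos φ = 0.418468, sin λ = 0.685708, cos λ = 0.727877.
North component: ΔN = −sin φ cos λ·ΔX − sin φ sin λ·ΔY + cos φ·ΔZ = −(0.908232)(0.727877)(-317) − (0.908232)(0.685708)(629) + (0.418468)(-385) = -343.28 m.
1° of latitude spans πR/180 = 111195 m, so Δφ = -343.28 / 111195 × 3600 = -11.114″.

Δφ = -11.11″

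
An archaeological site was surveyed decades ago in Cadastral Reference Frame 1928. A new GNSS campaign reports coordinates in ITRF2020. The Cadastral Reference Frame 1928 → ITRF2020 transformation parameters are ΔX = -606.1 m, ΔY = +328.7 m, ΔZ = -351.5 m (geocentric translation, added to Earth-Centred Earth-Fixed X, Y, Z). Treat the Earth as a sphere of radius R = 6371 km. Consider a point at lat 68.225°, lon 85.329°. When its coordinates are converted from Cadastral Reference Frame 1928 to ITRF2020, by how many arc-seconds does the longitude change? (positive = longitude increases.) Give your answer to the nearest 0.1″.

sin φ = 0.928648, cos φ = 0.370963, sin λ = 0.996679, cos λ = 0.081434.
East component: ΔE = −sin λ·ΔX + cos λ·ΔY = −(0.996679)(-606.1) + (0.081434)(328.7) = 630.85 m.
1° of latitude spans πR/180 = 111195 m; at latitude φ, 1° of longitude spans that × cos φ = 41249.2 m, so Δλ = 630.85 / 41249.2 × 3600 = 55.057″.

Δλ = 55.1″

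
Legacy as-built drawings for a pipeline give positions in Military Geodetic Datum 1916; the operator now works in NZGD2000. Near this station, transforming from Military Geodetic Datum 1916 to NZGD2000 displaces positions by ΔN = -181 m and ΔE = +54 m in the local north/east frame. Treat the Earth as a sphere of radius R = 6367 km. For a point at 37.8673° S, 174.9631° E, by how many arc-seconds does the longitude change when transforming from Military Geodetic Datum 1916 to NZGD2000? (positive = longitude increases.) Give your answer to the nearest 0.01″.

Δλ = 2.22″

At latitude -37.8673°, cos φ = 0.789435.
One radian of longitude at latitude φ spans R cos φ, so Δλ = ΔE / (R cos φ) = 54.0 / (6367000 × 0.789435) = 1.0743e-05 rad = 2.216″.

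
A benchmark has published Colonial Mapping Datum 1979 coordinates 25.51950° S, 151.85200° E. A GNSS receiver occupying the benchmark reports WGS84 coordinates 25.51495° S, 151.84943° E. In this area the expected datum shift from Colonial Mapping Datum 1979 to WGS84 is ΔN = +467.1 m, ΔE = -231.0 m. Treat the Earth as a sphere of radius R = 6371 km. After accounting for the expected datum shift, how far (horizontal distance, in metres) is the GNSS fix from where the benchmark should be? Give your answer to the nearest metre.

Observed coordinate differences: Δφ = +0.00455°, Δλ = -0.00257°.
Converting to metres (1° lat = 111195 m, cos φ = 0.902439): observed ΔN = 505.9 m, observed ΔE = -257.9 m.
Subtracting the expected shift leaves a residual of 505.9 − (467.1) = 38.8 m north and -257.9 − (-231.0) = -26.9 m east.
Residual distance = √(38.8² + (-26.9)²) = 47.2 m.

47 m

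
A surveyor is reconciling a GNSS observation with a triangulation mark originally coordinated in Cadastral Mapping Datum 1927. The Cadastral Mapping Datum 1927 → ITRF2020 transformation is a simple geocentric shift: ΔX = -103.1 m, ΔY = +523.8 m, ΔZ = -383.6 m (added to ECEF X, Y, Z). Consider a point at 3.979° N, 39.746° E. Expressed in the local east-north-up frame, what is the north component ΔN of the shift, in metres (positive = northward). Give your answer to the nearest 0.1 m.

At φ = 3.979°, λ = 39.746°: sin φ = 0.069391, cos φ = 0.997590, sin λ = 0.639385, cos λ = 0.768886.
ΔN = −sin φ cos λ·ΔX − sin φ sin λ·ΔY + cos φ·ΔZ = −(0.069391)(0.768886)(-103.1) − (0.069391)(0.639385)(523.8) + (0.997590)(-383.6) = -400.41 m.

ΔN = -400.4 m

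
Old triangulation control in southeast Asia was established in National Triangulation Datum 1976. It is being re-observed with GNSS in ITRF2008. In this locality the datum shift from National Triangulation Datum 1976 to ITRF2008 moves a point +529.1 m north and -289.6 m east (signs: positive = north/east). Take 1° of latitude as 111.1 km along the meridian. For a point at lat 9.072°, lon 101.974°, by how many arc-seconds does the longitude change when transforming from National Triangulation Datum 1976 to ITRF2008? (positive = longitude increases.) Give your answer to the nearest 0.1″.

At latitude 9.072°, cos φ = 0.987491.
1° of longitude at this latitude = 111.1 × cos φ = 109.71 km, so Δλ = -289.6 / 109710.2 = -0.0026397° = -9.503″.

Δλ = -9.5″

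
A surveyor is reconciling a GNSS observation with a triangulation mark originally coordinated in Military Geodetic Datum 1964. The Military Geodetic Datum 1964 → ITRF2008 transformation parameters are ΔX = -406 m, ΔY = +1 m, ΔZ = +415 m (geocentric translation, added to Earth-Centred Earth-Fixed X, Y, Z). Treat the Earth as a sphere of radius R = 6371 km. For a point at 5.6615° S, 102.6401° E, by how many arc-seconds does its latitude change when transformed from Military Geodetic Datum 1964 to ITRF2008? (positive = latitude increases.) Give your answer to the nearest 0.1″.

Δφ = 13.7″

sin φ = -0.098651, cos φ = 0.995122, sin λ = 0.975764, cos λ = -0.218826.
North component: ΔN = −sin φ cos λ·ΔX − sin φ sin λ·ΔY + cos φ·ΔZ = −(-0.098651)(-0.218826)(-406) − (-0.098651)(0.975764)(1) + (0.995122)(415) = 421.84 m.
1° of latitude spans πR/180 = 111195 m, so Δφ = 421.84 / 111195 × 3600 = 13.657″.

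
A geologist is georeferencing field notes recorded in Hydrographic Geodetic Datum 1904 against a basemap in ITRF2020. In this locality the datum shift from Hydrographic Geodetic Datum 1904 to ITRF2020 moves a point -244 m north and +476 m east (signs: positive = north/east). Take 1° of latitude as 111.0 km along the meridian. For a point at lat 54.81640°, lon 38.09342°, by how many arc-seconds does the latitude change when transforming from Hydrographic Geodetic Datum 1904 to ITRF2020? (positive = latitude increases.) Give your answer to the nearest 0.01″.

1° of latitude = 111.0 km, so Δφ = -244.0 / 111000 = -0.0021982° = -7.914″.

Δφ = -7.91″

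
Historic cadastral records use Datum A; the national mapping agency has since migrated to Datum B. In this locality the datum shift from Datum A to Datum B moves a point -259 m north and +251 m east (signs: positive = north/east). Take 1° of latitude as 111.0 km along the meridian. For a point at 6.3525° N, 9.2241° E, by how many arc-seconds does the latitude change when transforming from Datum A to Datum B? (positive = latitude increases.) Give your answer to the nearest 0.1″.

Δφ = -8.4″

1° of latitude = 111.0 km, so Δφ = -259.0 / 111000 = -0.0023333° = -8.400″.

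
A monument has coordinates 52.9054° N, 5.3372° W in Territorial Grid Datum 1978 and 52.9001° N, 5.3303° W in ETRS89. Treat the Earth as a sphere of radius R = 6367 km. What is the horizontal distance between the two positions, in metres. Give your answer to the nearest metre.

749 m

Δφ = 52.9001° − 52.9054° = -0.0053°; Δλ = -5.3303° − -5.3372° = +0.0069°.
1° along a meridian = πR/180 = 111125 m.
ΔN = Δφ × 111125 = -589.0 m; ΔE = Δλ × 111125 × cos(52.9054°) = +0.0069 × 111125 × 0.603133 = 462.5 m.
Distance = √(ΔE² + ΔN²) = √(462.5² + (-589.0)²) = 748.8 m.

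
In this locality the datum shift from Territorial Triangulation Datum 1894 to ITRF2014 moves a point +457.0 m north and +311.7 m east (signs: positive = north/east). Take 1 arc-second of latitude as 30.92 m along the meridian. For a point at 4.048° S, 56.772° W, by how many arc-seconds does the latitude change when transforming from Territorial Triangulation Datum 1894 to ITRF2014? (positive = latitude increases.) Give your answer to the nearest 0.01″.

1″ of latitude = 30.92 m, so Δφ = 457.0 / 30.92 = 14.780″.

Δφ = 14.78″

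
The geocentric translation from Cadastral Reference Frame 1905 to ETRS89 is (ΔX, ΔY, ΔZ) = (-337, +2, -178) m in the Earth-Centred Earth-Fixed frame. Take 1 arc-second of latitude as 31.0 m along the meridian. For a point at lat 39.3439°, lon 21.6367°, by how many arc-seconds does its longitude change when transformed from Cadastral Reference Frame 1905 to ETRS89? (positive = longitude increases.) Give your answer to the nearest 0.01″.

Δλ = 5.26″

sin φ = 0.633974, cos φ = 0.773355, sin λ = 0.368720, cos λ = 0.929540.
East component: ΔE = −sin λ·ΔX + cos λ·ΔY = −(0.368720)(-337) + (0.929540)(2) = 126.12 m.
1° of latitude spans 3600 × 31.00 = 111600 m; at latitude φ, 1° of longitude spans that × cos φ = 86306.4 m, so Δλ = 126.12 / 86306.4 × 3600 = 5.261″.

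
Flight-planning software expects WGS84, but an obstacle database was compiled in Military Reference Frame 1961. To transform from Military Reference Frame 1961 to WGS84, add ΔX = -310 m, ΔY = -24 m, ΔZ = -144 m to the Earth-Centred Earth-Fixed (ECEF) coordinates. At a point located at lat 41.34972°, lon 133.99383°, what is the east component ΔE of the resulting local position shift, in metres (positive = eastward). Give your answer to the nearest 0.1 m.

ΔE = 239.7 m

At φ = 41.34972°, λ = 133.99383°: sin φ = 0.660653, cos φ = 0.750691, sin λ = 0.719415, cos λ = -0.694581.
ΔE = −sin λ·ΔX + cos λ·ΔY = −(0.719415)·(-310) + (-0.694581)·(-24) = 239.69 m.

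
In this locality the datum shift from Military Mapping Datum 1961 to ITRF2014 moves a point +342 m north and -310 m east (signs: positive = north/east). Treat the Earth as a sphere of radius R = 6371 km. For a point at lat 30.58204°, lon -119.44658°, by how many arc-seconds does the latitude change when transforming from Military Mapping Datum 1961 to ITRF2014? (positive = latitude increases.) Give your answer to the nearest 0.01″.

On a sphere of radius R, 1 rad of latitude = R, so Δφ = ΔN / R = 342.0 / 6371000 = 5.3681e-05 rad = 11.072″.

Δφ = 11.07″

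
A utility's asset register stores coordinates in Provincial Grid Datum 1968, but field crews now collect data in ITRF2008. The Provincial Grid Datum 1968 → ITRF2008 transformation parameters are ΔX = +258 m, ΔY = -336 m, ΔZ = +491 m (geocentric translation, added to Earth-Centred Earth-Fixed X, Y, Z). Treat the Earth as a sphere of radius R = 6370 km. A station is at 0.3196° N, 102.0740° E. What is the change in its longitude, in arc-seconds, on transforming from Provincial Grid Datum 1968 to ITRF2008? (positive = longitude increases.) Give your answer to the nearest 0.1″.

Δλ = -5.9″

sin φ = 0.005578, cos φ = 0.999984, sin λ = 0.977878, cos λ = -0.209175.
East component: ΔE = −sin λ·ΔX + cos λ·ΔY = −(0.977878)(258) + (-0.209175)(-336) = -182.01 m.
1° of latitude spans πR/180 = 111177 m; at latitude φ, 1° of longitude spans that × cos φ = 111175.7 m, so Δλ = -182.01 / 111175.7 × 3600 = -5.894″.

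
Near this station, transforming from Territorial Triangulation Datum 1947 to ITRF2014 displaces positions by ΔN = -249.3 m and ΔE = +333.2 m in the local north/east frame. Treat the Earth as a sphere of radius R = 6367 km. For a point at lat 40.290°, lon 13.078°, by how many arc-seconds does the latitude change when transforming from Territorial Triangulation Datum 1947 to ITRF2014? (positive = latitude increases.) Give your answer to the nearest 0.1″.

Δφ = -8.1″

On a sphere of radius R, 1 rad of latitude = R, so Δφ = ΔN / R = -249.3 / 6367000 = -3.9155e-05 rad = -8.076″.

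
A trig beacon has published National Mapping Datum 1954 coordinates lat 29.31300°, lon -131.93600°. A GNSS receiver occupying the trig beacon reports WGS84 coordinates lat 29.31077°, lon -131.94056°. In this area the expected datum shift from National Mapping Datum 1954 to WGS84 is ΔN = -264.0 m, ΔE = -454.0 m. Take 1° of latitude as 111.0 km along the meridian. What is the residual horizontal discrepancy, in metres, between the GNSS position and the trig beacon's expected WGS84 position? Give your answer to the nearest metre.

21 m

Observed coordinate differences: Δφ = -0.00223°, Δλ = -0.00456°.
Converting to metres (1° lat = 111000 m, cos φ = 0.871958): observed ΔN = -247.5 m, observed ΔE = -441.4 m.
Subtracting the expected shift leaves a residual of -247.5 − (-264.0) = 16.5 m north and -441.4 − (-454.0) = 12.6 m east.
Residual distance = √(16.5² + 12.6²) = 20.8 m.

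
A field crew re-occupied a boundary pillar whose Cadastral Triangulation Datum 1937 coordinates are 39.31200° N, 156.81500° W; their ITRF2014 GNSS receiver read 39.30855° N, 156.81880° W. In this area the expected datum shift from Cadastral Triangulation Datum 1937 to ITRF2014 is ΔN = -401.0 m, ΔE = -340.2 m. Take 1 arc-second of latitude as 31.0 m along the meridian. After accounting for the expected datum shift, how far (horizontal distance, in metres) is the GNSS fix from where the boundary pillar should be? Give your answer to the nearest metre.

Observed coordinate differences: Δφ = -0.00345°, Δλ = -0.00380°.
Converting to metres (1° lat = 111600 m, cos φ = 0.773708): observed ΔN = -385.0 m, observed ΔE = -328.1 m.
Subtracting the expected shift leaves a residual of -385.0 − (-401.0) = 16.0 m north and -328.1 − (-340.2) = 12.1 m east.
Residual distance = √(16.0² + 12.1²) = 20.0 m.

20 m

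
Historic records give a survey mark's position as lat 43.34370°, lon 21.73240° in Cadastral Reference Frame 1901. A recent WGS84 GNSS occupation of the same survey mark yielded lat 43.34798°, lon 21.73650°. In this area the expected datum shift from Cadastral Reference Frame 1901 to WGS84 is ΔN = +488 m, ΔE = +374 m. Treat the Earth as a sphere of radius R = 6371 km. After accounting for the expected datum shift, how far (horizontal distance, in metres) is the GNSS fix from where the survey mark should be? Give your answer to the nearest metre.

44 m

Observed coordinate differences: Δφ = +0.00428°, Δλ = +0.00410°.
Converting to metres (1° lat = 111195 m, cos φ = 0.727249): observed ΔN = 475.9 m, observed ΔE = 331.6 m.
Subtracting the expected shift leaves a residual of 475.9 − (488) = -12.1 m north and 331.6 − (374) = -42.4 m east.
Residual distance = √((-12.1)² + (-42.4)²) = 44.1 m.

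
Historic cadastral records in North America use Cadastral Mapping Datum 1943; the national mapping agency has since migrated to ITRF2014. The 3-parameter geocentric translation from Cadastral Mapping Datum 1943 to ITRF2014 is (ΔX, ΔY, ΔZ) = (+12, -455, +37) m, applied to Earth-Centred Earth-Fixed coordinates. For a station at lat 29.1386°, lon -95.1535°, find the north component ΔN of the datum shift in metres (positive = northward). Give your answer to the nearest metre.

At φ = 29.1386°, λ = -95.1535°: sin φ = 0.486924, cos φ = 0.873444, sin λ = -0.995958, cos λ = -0.089824.
ΔN = −sin φ cos λ·ΔX − sin φ sin λ·ΔY + cos φ·ΔZ = −(0.486924)(-0.089824)(12) − (0.486924)(-0.995958)(-455) + (0.873444)(37) = -187.81 m.

ΔN = -188 m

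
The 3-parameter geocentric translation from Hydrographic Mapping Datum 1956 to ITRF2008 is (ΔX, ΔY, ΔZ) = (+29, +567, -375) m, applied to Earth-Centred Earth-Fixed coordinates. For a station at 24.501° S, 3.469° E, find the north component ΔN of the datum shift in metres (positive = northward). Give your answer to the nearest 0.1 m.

At φ = -24.501°, λ = 3.469°: sin φ = -0.414709, cos φ = 0.909954, sin λ = 0.060508, cos λ = 0.998168.
ΔN = −sin φ cos λ·ΔX − sin φ sin λ·ΔY + cos φ·ΔZ = −(-0.414709)(0.998168)(29) − (-0.414709)(0.060508)(567) + (0.909954)(-375) = -315.00 m.

ΔN = -315.0 m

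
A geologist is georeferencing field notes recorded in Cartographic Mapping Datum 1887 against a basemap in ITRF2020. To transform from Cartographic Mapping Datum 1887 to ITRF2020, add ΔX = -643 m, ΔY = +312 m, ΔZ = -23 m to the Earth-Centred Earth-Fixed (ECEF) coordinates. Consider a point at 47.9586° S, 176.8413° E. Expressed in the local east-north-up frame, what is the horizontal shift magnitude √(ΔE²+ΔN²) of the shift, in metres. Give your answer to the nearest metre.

The local east axis at (φ, λ) is (−sin λ, cos λ, 0), so ΔE = −sin(176.8413°)·(-643) + cos(176.8413°)·312 = -276.10 m.
The local north axis is (−sin φ cos λ, −sin φ sin λ, cos φ), giving ΔN = 476.806 + 12.768 − 15.402 = 474.17 m.
Horizontal magnitude = √(ΔE² + ΔN²) = √((-276.10)² + 474.17²) = 548.70 m.

549 m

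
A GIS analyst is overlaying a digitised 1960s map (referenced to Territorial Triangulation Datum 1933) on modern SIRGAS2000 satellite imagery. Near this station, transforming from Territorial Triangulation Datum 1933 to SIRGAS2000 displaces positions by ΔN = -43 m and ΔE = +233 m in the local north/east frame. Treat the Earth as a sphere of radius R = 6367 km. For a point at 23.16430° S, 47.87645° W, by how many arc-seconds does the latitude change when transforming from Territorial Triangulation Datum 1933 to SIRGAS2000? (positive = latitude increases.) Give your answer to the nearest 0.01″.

On a sphere of radius R, 1 rad of latitude = R, so Δφ = ΔN / R = -43.0 / 6367000 = -6.7536e-06 rad = -1.393″.

Δφ = -1.39″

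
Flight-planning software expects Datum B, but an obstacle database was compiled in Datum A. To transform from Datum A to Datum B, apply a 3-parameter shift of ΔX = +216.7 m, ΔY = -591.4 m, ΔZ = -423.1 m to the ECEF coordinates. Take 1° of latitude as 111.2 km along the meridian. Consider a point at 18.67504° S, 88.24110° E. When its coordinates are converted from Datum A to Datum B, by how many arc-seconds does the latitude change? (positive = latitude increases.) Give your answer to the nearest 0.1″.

Δφ = -19.0″

sin φ = -0.320200, cos φ = 0.947350, sin λ = 0.999529, cos λ = 0.030694.
North component: ΔN = −sin φ cos λ·ΔX − sin φ sin λ·ΔY + cos φ·ΔZ = −(-0.320200)(0.030694)(216.7) − (-0.320200)(0.999529)(-591.4) + (0.947350)(-423.1) = -587.97 m.
1° of latitude spans 111200 m, so Δφ = -587.97 / 111200 × 3600 = -19.035″.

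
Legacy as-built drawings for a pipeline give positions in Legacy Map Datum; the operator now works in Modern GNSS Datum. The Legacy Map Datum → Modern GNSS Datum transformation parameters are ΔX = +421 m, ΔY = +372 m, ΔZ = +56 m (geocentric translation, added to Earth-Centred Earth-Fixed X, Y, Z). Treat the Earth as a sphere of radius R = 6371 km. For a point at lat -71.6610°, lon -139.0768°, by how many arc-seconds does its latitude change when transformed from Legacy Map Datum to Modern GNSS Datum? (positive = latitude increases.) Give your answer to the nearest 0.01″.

sin φ = -0.949212, cos φ = 0.314639, sin λ = -0.655047, cos λ = -0.755588.
North component: ΔN = −sin φ cos λ·ΔX − sin φ sin λ·ΔY + cos φ·ΔZ = −(-0.949212)(-0.755588)(421) − (-0.949212)(-0.655047)(372) + (0.314639)(56) = -515.63 m.
1° of latitude spans πR/180 = 111195 m, so Δφ = -515.63 / 111195 × 3600 = -16.694″.

Δφ = -16.69″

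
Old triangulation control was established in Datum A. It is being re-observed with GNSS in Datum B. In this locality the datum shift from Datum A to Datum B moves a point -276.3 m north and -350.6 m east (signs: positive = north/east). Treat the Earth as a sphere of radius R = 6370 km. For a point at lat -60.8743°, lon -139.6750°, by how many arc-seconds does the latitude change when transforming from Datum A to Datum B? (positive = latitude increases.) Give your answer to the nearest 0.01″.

Δφ = -8.95″

On a sphere of radius R, 1 rad of latitude = R, so Δφ = ΔN / R = -276.3 / 6370000 = -4.3375e-05 rad = -8.947″.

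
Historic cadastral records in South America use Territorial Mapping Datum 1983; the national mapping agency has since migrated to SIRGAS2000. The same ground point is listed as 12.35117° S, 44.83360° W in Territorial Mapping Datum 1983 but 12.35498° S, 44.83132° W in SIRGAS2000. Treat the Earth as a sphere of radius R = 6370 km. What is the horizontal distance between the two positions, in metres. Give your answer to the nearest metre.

491 m

Δφ = -12.35498° − -12.35117° = -0.00381°; Δλ = -44.83132° − -44.83360° = +0.00228°.
1° along a meridian = πR/180 = 111177 m.
ΔN = Δφ × 111177 = -423.6 m; ΔE = Δλ × 111177 × cos(-12.35117°) = +0.00228 × 111177 × 0.976855 = 247.6 m.
Distance = √(ΔE² + ΔN²) = √(247.6² + (-423.6)²) = 490.7 m.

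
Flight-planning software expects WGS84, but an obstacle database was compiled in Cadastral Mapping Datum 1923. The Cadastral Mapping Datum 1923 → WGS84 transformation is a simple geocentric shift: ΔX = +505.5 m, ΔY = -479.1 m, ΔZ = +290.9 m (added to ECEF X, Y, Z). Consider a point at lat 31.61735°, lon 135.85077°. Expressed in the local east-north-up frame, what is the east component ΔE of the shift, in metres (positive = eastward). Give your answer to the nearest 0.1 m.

ΔE = -8.3 m

The local east axis at (φ, λ) is (−sin λ, cos λ, 0), so ΔE = −sin(135.85077°)·505.5 + cos(135.85077°)·(-479.1) = -8.33 m.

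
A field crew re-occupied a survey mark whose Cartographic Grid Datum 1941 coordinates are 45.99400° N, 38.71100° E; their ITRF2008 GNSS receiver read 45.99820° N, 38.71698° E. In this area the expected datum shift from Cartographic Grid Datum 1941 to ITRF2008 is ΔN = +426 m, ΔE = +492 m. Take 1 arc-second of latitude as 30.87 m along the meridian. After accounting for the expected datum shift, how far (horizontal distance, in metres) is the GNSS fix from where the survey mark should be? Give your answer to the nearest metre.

Observed coordinate differences: Δφ = +0.00420°, Δλ = +0.00598°.
Converting to metres (1° lat = 111132 m, cos φ = 0.694734): observed ΔN = 466.8 m, observed ΔE = 461.7 m.
Subtracting the expected shift leaves a residual of 466.8 − (426) = 40.8 m north and 461.7 − (492) = -30.3 m east.
Residual distance = √(40.8² + (-30.3)²) = 50.8 m.

51 m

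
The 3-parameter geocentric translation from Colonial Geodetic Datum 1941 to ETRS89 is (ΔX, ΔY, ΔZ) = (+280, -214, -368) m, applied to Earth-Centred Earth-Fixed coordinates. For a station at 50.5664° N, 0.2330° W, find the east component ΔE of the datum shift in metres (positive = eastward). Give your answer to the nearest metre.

ΔE = -213 m

At φ = 50.5664°, λ = -0.2330°: sin φ = 0.772361, cos φ = 0.635184, sin λ = -0.004067, cos λ = 0.999992.
ΔE = −sin λ·ΔX + cos λ·ΔY = −(-0.004067)·(280) + (0.999992)·(-214) = -212.86 m.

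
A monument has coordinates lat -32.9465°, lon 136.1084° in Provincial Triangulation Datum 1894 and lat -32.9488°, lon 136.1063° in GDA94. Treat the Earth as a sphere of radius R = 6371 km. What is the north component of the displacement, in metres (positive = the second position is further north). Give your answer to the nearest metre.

Δφ = -32.9488° − -32.9465° = -0.0023°; Δλ = 136.1063° − 136.1084° = -0.0021°.
1° along a meridian = πR/180 = 111195 m.
ΔN = Δφ × 111195 = -255.7 m; ΔE = Δλ × 111195 × cos(-32.9465°) = -0.0021 × 111195 × 0.839179 = -196.0 m.

ΔN = -256 m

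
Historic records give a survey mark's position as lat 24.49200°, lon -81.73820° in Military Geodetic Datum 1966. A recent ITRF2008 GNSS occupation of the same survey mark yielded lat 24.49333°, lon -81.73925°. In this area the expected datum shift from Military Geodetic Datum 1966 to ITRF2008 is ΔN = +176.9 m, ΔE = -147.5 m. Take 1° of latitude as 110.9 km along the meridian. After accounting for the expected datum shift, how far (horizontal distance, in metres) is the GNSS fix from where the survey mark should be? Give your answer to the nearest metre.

51 m

Observed coordinate differences: Δφ = +0.00133°, Δλ = -0.00105°.
Converting to metres (1° lat = 110900 m, cos φ = 0.910019): observed ΔN = 147.5 m, observed ΔE = -106.0 m.
Subtracting the expected shift leaves a residual of 147.5 − (176.9) = -29.4 m north and -106.0 − (-147.5) = 41.5 m east.
Residual distance = √((-29.4)² + 41.5²) = 50.9 m.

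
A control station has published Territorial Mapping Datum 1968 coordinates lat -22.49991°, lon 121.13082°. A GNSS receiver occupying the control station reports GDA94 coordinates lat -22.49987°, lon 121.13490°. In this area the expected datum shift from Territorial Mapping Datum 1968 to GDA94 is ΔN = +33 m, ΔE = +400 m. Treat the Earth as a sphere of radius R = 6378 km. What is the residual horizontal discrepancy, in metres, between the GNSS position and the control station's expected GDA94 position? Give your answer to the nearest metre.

Observed coordinate differences: Δφ = +0.00004°, Δλ = +0.00408°.
Converting to metres (1° lat = 111317 m, cos φ = 0.923880): observed ΔN = 4.5 m, observed ΔE = 419.6 m.
Subtracting the expected shift leaves a residual of 4.5 − (33) = -28.5 m north and 419.6 − (400) = 19.6 m east.
Residual distance = √((-28.5)² + 19.6²) = 34.6 m.

35 m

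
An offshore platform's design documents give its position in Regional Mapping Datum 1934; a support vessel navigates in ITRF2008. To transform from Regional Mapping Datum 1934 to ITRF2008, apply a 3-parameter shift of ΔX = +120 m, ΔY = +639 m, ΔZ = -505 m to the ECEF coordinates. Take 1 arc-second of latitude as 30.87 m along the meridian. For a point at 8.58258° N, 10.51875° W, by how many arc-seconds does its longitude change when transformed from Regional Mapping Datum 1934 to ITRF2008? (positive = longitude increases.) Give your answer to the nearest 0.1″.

Δλ = 21.3″

sin φ = 0.149235, cos φ = 0.988802, sin λ = -0.182557, cos λ = 0.983195.
East component: ΔE = −sin λ·ΔX + cos λ·ΔY = −(-0.182557)(120) + (0.983195)(639) = 650.17 m.
1° of latitude spans 3600 × 30.87 = 111132 m; at latitude φ, 1° of longitude spans that × cos φ = 109887.5 m, so Δλ = 650.17 / 109887.5 × 3600 = 21.300″.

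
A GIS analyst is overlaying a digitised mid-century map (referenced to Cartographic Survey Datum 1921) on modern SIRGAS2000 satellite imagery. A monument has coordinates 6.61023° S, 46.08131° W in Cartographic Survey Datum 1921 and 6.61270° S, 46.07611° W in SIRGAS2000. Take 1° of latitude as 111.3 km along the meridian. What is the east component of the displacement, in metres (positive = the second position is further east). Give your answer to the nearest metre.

Δφ = -6.61270° − -6.61023° = -0.00247°; Δλ = -46.07611° − -46.08131° = +0.00520°.
ΔN = Δφ × 111300 = -274.9 m; ΔE = Δλ × 111300 × cos(-6.61023°) = +0.00520 × 111300 × 0.993352 = 574.9 m.

ΔE = 575 m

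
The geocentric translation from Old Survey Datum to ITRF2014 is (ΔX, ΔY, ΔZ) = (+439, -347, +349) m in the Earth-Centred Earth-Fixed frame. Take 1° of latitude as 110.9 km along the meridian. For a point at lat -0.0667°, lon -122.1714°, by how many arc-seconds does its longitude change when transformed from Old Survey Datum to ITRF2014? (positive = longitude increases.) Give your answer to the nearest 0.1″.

Δλ = 18.1″

sin φ = -0.001164, cos φ = 0.999999, sin λ = -0.846459, cos λ = -0.532454.
East component: ΔE = −sin λ·ΔX + cos λ·ΔY = −(-0.846459)(439) + (-0.532454)(-347) = 556.36 m.
1° of latitude spans 110900 m; at latitude φ, 1° of longitude spans that × cos φ = 110899.9 m, so Δλ = 556.36 / 110899.9 × 3600 = 18.060″.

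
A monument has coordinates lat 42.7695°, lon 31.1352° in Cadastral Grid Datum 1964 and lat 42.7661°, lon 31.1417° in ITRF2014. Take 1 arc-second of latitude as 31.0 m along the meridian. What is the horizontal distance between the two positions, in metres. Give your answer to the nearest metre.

Δφ = 42.7661° − 42.7695° = -0.0034°; Δλ = 31.1417° − 31.1352° = +0.0065°.
1° of latitude = 3600 × 31.00 = 111600 m.
ΔN = Δφ × 111600 = -379.4 m; ΔE = Δλ × 111600 × cos(42.7695°) = +0.0065 × 111600 × 0.734091 = 532.5 m.
Distance = √(ΔE² + ΔN²) = √(532.5² + (-379.4)²) = 653.9 m.

654 m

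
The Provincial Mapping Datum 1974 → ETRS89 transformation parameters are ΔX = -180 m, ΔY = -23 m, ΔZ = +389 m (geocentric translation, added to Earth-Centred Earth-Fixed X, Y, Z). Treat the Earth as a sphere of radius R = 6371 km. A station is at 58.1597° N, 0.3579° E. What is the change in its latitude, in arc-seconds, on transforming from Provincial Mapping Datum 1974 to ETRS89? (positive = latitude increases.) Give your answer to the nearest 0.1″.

sin φ = 0.849522, cos φ = 0.527553, sin λ = 0.006246, cos λ = 0.999980.
North component: ΔN = −sin φ cos λ·ΔX − sin φ sin λ·ΔY + cos φ·ΔZ = −(0.849522)(0.999980)(-180) − (0.849522)(0.006246)(-23) + (0.527553)(389) = 358.25 m.
1° of latitude spans πR/180 = 111195 m, so Δφ = 358.25 / 111195 × 3600 = 11.599″.

Δφ = 11.6″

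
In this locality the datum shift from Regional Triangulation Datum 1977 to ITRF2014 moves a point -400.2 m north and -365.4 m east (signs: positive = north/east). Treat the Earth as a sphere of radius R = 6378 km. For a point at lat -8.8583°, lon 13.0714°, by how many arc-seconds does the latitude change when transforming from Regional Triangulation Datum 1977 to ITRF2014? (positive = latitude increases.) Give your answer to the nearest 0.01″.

Δφ = -12.94″

On a sphere of radius R, 1 rad of latitude = R, so Δφ = ΔN / R = -400.2 / 6378000 = -6.2747e-05 rad = -12.942″.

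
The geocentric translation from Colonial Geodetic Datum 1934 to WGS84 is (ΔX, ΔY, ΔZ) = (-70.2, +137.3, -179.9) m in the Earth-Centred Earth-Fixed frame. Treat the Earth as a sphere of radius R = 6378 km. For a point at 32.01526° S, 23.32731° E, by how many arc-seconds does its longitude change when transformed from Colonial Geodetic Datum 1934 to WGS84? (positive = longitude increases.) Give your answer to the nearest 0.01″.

Δλ = 5.87″

sin φ = -0.530145, cos φ = 0.847907, sin λ = 0.395983, cos λ = 0.918258.
East component: ΔE = −sin λ·ΔX + cos λ·ΔY = −(0.395983)(-70.2) + (0.918258)(137.3) = 153.87 m.
1° of latitude spans πR/180 = 111317 m; at latitude φ, 1° of longitude spans that × cos φ = 94386.5 m, so Δλ = 153.87 / 94386.5 × 3600 = 5.869″.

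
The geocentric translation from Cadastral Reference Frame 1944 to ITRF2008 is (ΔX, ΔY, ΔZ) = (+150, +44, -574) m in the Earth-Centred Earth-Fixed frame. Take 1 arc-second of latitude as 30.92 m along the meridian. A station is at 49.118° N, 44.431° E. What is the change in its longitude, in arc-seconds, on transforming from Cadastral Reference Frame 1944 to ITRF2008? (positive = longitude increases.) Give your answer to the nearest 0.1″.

Δλ = -3.6″

sin φ = 0.756059, cos φ = 0.654503, sin λ = 0.700050, cos λ = 0.714094.
East component: ΔE = −sin λ·ΔX + cos λ·ΔY = −(0.700050)(150) + (0.714094)(44) = -73.59 m.
1° of latitude spans 3600 × 30.92 = 111312 m; at latitude φ, 1° of longitude spans that × cos φ = 72854.1 m, so Δλ = -73.59 / 72854.1 × 3600 = -3.636″.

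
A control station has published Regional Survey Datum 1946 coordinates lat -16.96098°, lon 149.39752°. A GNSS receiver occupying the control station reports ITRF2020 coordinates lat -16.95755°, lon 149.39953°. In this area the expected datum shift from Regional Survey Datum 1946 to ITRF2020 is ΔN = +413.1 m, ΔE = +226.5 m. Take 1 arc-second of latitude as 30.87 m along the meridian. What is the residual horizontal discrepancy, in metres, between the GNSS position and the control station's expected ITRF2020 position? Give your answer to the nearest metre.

Observed coordinate differences: Δφ = +0.00343°, Δλ = +0.00201°.
Converting to metres (1° lat = 111132 m, cos φ = 0.956504): observed ΔN = 381.2 m, observed ΔE = 213.7 m.
Subtracting the expected shift leaves a residual of 381.2 − (413.1) = -31.9 m north and 213.7 − (226.5) = -12.8 m east.
Residual distance = √((-31.9)² + (-12.8)²) = 34.4 m.

34 m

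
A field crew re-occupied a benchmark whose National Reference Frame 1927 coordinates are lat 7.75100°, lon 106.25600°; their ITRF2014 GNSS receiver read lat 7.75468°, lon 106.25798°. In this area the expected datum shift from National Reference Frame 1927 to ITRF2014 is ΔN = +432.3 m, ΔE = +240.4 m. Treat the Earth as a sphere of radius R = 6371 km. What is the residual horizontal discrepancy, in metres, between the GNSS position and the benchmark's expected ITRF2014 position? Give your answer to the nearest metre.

32 m

Observed coordinate differences: Δφ = +0.00368°, Δλ = +0.00198°.
Converting to metres (1° lat = 111195 m, cos φ = 0.990864): observed ΔN = 409.2 m, observed ΔE = 218.2 m.
Subtracting the expected shift leaves a residual of 409.2 − (432.3) = -23.1 m north and 218.2 − (240.4) = -22.2 m east.
Residual distance = √((-23.1)² + (-22.2)²) = 32.1 m.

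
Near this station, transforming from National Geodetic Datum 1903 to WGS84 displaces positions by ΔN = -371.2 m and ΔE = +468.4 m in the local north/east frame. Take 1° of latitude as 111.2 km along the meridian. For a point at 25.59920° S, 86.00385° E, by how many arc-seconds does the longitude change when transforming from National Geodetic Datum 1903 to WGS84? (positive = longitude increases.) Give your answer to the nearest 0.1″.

At latitude -25.59920°, cos φ = 0.901839.
1° of longitude at this latitude = 111.2 × cos φ = 100.28 km, so Δλ = 468.4 / 100284.4 = 0.0046707° = 16.815″.

Δλ = 16.8″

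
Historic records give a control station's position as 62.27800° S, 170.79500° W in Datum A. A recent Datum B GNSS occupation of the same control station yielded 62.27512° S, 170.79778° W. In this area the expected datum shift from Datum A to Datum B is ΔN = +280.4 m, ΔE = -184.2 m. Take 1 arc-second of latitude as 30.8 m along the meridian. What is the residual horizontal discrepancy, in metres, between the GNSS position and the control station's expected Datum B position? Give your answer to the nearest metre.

Observed coordinate differences: Δφ = +0.00288°, Δλ = -0.00278°.
Converting to metres (1° lat = 110880 m, cos φ = 0.465182): observed ΔN = 319.3 m, observed ΔE = -143.4 m.
Subtracting the expected shift leaves a residual of 319.3 − (280.4) = 38.9 m north and -143.4 − (-184.2) = 40.8 m east.
Residual distance = √(38.9² + 40.8²) = 56.4 m.

56 m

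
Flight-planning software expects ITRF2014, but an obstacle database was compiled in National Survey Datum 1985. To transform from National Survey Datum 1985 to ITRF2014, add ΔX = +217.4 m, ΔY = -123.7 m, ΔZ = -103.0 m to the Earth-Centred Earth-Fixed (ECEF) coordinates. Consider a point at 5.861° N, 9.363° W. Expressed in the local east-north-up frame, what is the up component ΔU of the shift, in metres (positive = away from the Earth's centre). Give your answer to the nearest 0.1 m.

ΔU = 222.9 m

The local up (radial) axis is (cos φ cos λ, cos φ sin λ, sin φ), giving ΔU = 213.382 + 20.019 − 10.518 = 222.88 m.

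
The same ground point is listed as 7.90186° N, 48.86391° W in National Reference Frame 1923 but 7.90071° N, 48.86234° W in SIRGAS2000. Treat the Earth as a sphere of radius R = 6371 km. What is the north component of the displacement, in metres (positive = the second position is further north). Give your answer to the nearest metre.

ΔN = -128 m

Δφ = 7.90071° − 7.90186° = -0.00115°; Δλ = -48.86234° − -48.86391° = +0.00157°.
1° along a meridian = πR/180 = 111195 m.
ΔN = Δφ × 111195 = -127.9 m; ΔE = Δλ × 111195 × cos(7.90186°) = +0.00157 × 111195 × 0.990505 = 172.9 m.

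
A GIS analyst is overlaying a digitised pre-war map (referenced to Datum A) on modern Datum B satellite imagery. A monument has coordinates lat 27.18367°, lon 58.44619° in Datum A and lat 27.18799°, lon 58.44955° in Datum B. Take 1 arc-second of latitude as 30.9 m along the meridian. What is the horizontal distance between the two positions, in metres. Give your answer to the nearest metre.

584 m

Δφ = 27.18799° − 27.18367° = +0.00432°; Δλ = 58.44955° − 58.44619° = +0.00336°.
1° of latitude = 3600 × 30.90 = 111240 m.
ΔN = Δφ × 111240 = 480.6 m; ΔE = Δλ × 111240 × cos(27.18367°) = +0.00336 × 111240 × 0.889547 = 332.5 m.
Distance = √(ΔE² + ΔN²) = √(332.5² + 480.6²) = 584.4 m.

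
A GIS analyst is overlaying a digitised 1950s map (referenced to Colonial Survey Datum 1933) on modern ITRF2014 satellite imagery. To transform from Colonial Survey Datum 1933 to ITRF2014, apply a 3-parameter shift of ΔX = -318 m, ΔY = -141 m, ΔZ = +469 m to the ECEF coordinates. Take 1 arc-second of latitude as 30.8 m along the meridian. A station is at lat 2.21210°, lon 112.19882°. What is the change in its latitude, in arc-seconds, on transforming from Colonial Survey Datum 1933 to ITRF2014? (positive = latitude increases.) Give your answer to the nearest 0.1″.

Δφ = 15.2″

sin φ = 0.038599, cos φ = 0.999255, sin λ = 0.925878, cos λ = -0.377822.
North component: ΔN = −sin φ cos λ·ΔX − sin φ sin λ·ΔY + cos φ·ΔZ = −(0.038599)(-0.377822)(-318) − (0.038599)(0.925878)(-141) + (0.999255)(469) = 469.05 m.
1° of latitude spans 3600 × 30.80 = 110880 m, so Δφ = 469.05 / 110880 × 3600 = 15.229″.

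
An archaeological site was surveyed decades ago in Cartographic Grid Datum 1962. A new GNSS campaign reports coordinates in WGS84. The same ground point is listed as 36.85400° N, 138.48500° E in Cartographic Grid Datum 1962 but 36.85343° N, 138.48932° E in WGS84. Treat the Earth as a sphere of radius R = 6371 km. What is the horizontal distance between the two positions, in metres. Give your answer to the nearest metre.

390 m

Δφ = 36.85343° − 36.85400° = -0.00057°; Δλ = 138.48932° − 138.48500° = +0.00432°.
1° along a meridian = πR/180 = 111195 m.
ΔN = Δφ × 111195 = -63.4 m; ΔE = Δλ × 111195 × cos(36.85400°) = +0.00432 × 111195 × 0.800166 = 384.4 m.
Distance = √(ΔE² + ΔN²) = √(384.4² + (-63.4)²) = 389.6 m.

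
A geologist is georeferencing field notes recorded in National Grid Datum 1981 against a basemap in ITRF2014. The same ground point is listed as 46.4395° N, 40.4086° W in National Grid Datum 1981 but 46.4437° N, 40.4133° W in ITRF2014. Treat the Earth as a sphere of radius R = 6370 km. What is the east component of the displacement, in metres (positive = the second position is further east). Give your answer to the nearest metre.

Δφ = 46.4437° − 46.4395° = +0.0042°; Δλ = -40.4133° − -40.4086° = -0.0047°.
1° along a meridian = πR/180 = 111177 m.
ΔN = Δφ × 111177 = 466.9 m; ΔE = Δλ × 111177 × cos(46.4395°) = -0.0047 × 111177 × 0.689120 = -360.1 m.

ΔE = -360 m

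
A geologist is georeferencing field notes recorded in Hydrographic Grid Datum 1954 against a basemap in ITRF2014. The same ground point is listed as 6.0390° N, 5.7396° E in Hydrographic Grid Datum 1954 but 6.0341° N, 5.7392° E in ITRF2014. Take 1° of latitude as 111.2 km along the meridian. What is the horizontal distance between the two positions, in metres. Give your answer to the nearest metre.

547 m

Δφ = 6.0341° − 6.0390° = -0.0049°; Δλ = 5.7392° − 5.7396° = -0.0004°.
ΔN = Δφ × 111200 = -544.9 m; ΔE = Δλ × 111200 × cos(6.0390°) = -0.0004 × 111200 × 0.994451 = -44.2 m.
Distance = √(ΔE² + ΔN²) = √((-44.2)² + (-544.9)²) = 546.7 m.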